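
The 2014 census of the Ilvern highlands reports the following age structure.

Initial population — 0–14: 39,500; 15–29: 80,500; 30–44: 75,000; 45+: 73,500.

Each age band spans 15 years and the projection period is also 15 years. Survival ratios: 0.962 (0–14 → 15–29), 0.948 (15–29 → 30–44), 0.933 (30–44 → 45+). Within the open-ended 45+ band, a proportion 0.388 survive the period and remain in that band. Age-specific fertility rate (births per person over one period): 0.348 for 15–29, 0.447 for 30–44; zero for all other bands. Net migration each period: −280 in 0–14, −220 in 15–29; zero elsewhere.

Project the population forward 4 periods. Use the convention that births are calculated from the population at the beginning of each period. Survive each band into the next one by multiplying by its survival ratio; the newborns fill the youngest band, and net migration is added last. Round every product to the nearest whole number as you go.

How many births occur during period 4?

Period 1.
Births: 80500 × 0.348 = 28014, 75000 × 0.447 = 33525 — total 61539
15–29: 39500 × 0.962 = 37999
30–44: 80500 × 0.948 = 76314
45+: 75000 × 0.933 + 73500 × 0.388 = 69975 + 28518 = 98493
Net migration: 0–14 − 280 → 61259; 15–29 − 220 → 37779
Giving 61259 / 37779 / 76314 / 98493.
Period 2.
Births: 37779 × 0.348 = 13147, 76314 × 0.447 = 34112 — total 47259
15–29: 61259 × 0.962 = 58931
30–44: 37779 × 0.948 = 35814
45+: 76314 × 0.933 + 98493 × 0.388 = 71201 + 38215 = 109416
Net migration: 0–14 − 280 → 46979; 15–29 − 220 → 58711
Giving 46979 / 58711 / 35814 / 109416.
Period 3.
Births: 58711 × 0.348 = 20431, 35814 × 0.447 = 16009 — total 36440
15–29: 46979 × 0.962 = 45194
30–44: 58711 × 0.948 = 55658
45+: 35814 × 0.933 + 109416 × 0.388 = 33414 + 42453 = 75867
Net migration: 0–14 − 280 → 36160; 15–29 − 220 → 44974
Giving 36160 / 44974 / 55658 / 75867.
Period 4.
Births: 44974 × 0.348 = 15651, 55658 × 0.447 = 24879 — total 40530
15–29: 36160 × 0.962 = 34786
30–44: 44974 × 0.948 = 42635
45+: 55658 × 0.933 + 75867 × 0.388 = 51929 + 29436 = 81365
Net migration: 0–14 − 280 → 40250; 15–29 − 220 → 34566
Giving 40250 / 34566 / 42635 / 81365.

40530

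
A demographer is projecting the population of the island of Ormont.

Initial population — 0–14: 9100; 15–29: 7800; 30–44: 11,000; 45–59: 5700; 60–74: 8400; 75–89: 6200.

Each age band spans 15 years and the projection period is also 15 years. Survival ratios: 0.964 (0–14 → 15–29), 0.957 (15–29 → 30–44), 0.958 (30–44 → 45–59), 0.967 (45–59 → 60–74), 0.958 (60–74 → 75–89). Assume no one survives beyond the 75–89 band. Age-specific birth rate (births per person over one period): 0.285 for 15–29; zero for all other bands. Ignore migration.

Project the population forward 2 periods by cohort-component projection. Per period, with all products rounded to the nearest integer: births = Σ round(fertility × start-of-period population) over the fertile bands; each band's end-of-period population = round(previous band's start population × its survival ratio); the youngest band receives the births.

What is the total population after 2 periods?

Call the groups 1 to 6, youngest first.
— Period 1 —
Births: 7800 × 0.285 = 2223
Group 2: 9100 × 0.964 = 8772
Group 3: 7800 × 0.957 = 7465
Group 4: 11000 × 0.958 = 10538
Group 5: 5700 × 0.967 = 5512
Group 6: 8400 × 0.958 = 8047
End of period: [2223, 8772, 7465, 10538, 5512, 8047]
— Period 2 —
Births: 8772 × 0.285 = 2500
Group 2: 2223 × 0.964 = 2143
Group 3: 8772 × 0.957 = 8395
Group 4: 7465 × 0.958 = 7151
Group 5: 10538 × 0.967 = 10190
Group 6: 5512 × 0.958 = 5280
End of period: [2500, 2143, 8395, 7151, 10190, 5280]
Total after period 2: 2500 + 2143 + 8395 + 7151 + 10190 + 5280 = 35659

35659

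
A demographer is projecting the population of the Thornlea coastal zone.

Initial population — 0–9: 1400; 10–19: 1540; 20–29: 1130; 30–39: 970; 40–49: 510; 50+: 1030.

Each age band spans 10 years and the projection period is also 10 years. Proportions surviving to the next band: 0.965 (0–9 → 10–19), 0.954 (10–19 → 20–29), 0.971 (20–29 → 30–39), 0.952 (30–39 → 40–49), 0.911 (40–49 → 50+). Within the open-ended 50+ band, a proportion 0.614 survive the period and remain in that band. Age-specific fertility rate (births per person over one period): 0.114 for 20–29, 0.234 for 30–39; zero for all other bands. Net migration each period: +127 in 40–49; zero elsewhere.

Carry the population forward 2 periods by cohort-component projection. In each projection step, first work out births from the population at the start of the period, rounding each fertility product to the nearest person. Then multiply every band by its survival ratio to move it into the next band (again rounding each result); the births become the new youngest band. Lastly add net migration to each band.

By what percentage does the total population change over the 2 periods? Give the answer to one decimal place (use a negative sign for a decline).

Numbering the groups 1..6 from youngest to oldest:
After projecting period 1:
Births: 1130 * 0.114 = 129 ; 970 * 0.234 = 227 — total 356
Group 2: 1400 * 0.965 = 1351
Group 3: 1540 * 0.954 = 1469
Group 4: 1130 * 0.971 = 1097
Group 5: 970 * 0.952 = 923
Group 6: 510 * 0.911 + 1030 * 0.614 = 465 + 632 = 1097
Net migration: Group 5 + 127 → 1050
Giving 356 / 1351 / 1469 / 1097 / 1050 / 1097.
After projecting period 2:
Births: 1469 * 0.114 = 167 ; 1097 * 0.234 = 257 — total 424
Group 2: 356 * 0.965 = 344
Group 3: 1351 * 0.954 = 1289
Group 4: 1469 * 0.971 = 1426
Group 5: 1097 * 0.952 = 1044
Group 6: 1050 * 0.911 + 1097 * 0.614 = 957 + 674 = 1631
Net migration: Group 5 + 127 → 1171
Giving 424 / 344 / 1289 / 1426 / 1171 / 1631.
Total: 6580 → 6285; change = -295; percentage change = -4.5%

-4.5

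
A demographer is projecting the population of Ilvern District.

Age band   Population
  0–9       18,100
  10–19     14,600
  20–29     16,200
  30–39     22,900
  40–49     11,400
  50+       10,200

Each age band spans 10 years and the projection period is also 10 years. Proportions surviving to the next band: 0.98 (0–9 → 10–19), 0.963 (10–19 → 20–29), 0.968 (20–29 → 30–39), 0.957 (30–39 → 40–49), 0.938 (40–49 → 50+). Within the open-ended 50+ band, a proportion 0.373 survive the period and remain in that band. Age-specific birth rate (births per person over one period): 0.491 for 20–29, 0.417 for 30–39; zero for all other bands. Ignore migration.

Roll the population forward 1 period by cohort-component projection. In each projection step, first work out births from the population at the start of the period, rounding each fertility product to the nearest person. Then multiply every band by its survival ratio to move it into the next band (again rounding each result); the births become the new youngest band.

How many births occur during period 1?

Period 1.
Births: 16200 × 0.491 = 7954 ; 22900 × 0.417 = 9549 ⇒ total 17503
10–19: 18100 × 0.98 = 17738
20–29: 14600 × 0.963 = 14060
30–39: 16200 × 0.968 = 15682
40–49: 22900 × 0.957 = 21915
50+: 11400 × 0.938 + 10200 × 0.373 = 10693 + 3805 = 14498
Giving 17503 / 17738 / 14060 / 15682 / 21915 / 14498.

17503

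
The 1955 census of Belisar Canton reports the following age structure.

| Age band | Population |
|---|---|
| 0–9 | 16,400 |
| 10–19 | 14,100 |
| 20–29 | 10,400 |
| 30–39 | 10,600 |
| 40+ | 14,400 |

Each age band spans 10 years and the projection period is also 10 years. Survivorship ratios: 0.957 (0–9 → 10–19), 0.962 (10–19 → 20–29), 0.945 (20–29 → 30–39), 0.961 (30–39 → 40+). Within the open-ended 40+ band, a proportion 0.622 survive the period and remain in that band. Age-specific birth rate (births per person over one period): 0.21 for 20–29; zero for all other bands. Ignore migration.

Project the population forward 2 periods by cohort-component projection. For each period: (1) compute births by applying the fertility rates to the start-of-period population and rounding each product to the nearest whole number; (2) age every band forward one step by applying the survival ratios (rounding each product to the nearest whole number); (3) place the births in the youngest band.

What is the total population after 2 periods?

54208

Call the groups 1 to 5, youngest first.
Period 1.
Births: 10400 × 0.21 = 2184
Group 2: 16400 × 0.957 = 15695
Group 3: 14100 × 0.962 = 13564
Group 4: 10400 × 0.945 = 9828
Group 5: 10600 × 0.961 + 14400 × 0.622 = 10187 + 8957 = 19144
→ [2184, 15695, 13564, 9828, 19144]
Period 2.
Births: 13564 × 0.21 = 2848
Group 2: 2184 × 0.957 = 2090
Group 3: 15695 × 0.962 = 15099
Group 4: 13564 × 0.945 = 12818
Group 5: 9828 × 0.961 + 19144 × 0.622 = 9445 + 11908 = 21353
→ [2848, 2090, 15099, 12818, 21353]
Total after period 2: 2848 + 2090 + 15099 + 12818 + 21353 = 54208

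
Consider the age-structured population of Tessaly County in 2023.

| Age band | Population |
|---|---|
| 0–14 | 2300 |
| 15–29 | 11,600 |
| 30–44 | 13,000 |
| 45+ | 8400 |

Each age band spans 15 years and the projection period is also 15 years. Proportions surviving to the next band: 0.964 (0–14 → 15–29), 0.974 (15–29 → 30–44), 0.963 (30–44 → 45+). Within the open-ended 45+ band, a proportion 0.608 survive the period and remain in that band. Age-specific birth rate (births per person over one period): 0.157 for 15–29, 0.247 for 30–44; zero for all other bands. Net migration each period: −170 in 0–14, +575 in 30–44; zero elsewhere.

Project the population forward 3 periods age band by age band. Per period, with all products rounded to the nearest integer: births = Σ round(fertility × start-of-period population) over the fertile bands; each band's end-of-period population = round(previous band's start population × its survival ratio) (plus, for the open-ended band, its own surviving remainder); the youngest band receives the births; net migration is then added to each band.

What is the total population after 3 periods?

25481

Numbering the bands 1..4 from youngest to oldest:
— Period 1 —
Births: 11600 * 0.157 = 1821 ; 13000 * 0.247 = 3211 → 5032
Band 2: 2300 * 0.964 = 2217
Band 3: 11600 * 0.974 = 11298
Band 4: 13000 * 0.963 + 8400 * 0.608 = 12519 + 5107 = 17626
Net migration: Band 1 − 170 → 4862; Band 3 + 575 → 11873
Population now: 0–14=4862, 15–29=2217, 30–44=11873, 45+=17626
— Period 2 —
Births: 2217 * 0.157 = 348 ; 11873 * 0.247 = 2933 → 3281
Band 2: 4862 * 0.964 = 4687
Band 3: 2217 * 0.974 = 2159
Band 4: 11873 * 0.963 + 17626 * 0.608 = 11434 + 10717 = 22151
Net migration: Band 1 − 170 → 3111; Band 3 + 575 → 2734
Population now: 0–14=3111, 15–29=4687, 30–44=2734, 45+=22151
— Period 3 —
Births: 4687 * 0.157 = 736 ; 2734 * 0.247 = 675 → 1411
Band 2: 3111 * 0.964 = 2999
Band 3: 4687 * 0.974 = 4565
Band 4: 2734 * 0.963 + 22151 * 0.608 = 2633 + 13468 = 16101
Net migration: Band 1 − 170 → 1241; Band 3 + 575 → 5140
Population now: 0–14=1241, 15–29=2999, 30–44=5140, 45+=16101
Total after period 3: 1241 + 2999 + 5140 + 16101 = 25481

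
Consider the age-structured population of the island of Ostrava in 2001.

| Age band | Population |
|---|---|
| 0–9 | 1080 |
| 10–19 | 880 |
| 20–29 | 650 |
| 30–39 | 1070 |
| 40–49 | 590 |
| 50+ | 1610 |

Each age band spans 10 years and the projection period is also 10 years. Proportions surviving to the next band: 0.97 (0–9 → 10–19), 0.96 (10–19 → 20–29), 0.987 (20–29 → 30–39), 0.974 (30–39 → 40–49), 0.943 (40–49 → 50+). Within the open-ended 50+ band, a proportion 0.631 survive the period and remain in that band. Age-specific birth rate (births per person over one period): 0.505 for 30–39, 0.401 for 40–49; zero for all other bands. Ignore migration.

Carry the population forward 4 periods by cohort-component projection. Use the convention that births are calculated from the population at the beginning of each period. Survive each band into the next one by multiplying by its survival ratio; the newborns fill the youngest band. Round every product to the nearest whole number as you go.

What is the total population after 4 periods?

[period 1]
Births: 1070 * 0.505 = 540, 590 * 0.401 = 237 → 777
10–19: 1080 * 0.97 = 1048
20–29: 880 * 0.96 = 845
30–39: 650 * 0.987 = 642
40–49: 1070 * 0.974 = 1042
50+: 590 * 0.943 + 1610 * 0.631 = 556 + 1016 = 1572
End of period: [777, 1048, 845, 642, 1042, 1572]
[period 2]
Births: 642 * 0.505 = 324, 1042 * 0.401 = 418 → 742
10–19: 777 * 0.97 = 754
20–29: 1048 * 0.96 = 1006
30–39: 845 * 0.987 = 834
40–49: 642 * 0.974 = 625
50+: 1042 * 0.943 + 1572 * 0.631 = 983 + 992 = 1975
End of period: [742, 754, 1006, 834, 625, 1975]
[period 3]
Births: 834 * 0.505 = 421, 625 * 0.401 = 251 → 672
10–19: 742 * 0.97 = 720
20–29: 754 * 0.96 = 724
30–39: 1006 * 0.987 = 993
40–49: 834 * 0.974 = 812
50+: 625 * 0.943 + 1975 * 0.631 = 589 + 1246 = 1835
End of period: [672, 720, 724, 993, 812, 1835]
[period 4]
Births: 993 * 0.505 = 501, 812 * 0.401 = 326 → 827
10–19: 672 * 0.97 = 652
20–29: 720 * 0.96 = 691
30–39: 724 * 0.987 = 715
40–49: 993 * 0.974 = 967
50+: 812 * 0.943 + 1835 * 0.631 = 766 + 1158 = 1924
End of period: [827, 652, 691, 715, 967, 1924]
Total after period 4: 827 + 652 + 691 + 715 + 967 + 1924 = 5776

5776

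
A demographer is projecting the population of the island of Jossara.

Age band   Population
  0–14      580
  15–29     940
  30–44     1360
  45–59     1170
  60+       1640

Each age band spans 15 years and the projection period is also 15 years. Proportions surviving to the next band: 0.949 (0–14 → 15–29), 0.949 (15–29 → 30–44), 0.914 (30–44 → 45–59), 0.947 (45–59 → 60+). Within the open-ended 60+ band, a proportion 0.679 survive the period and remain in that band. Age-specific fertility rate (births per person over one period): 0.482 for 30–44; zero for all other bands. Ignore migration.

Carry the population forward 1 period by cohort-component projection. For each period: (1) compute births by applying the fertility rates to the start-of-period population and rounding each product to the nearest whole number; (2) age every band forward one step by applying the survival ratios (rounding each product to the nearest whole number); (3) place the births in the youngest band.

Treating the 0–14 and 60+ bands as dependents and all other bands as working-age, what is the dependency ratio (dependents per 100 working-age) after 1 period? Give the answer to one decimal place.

Period 1:
Births: 1360 × 0.482 = 656
15–29: 580 × 0.949 = 550
30–44: 940 × 0.949 = 892
45–59: 1360 × 0.914 = 1243
60+: 1170 × 0.947 + 1640 × 0.679 = 1108 + 1114 = 2222
Giving 656 / 550 / 892 / 1243 / 2222.
Dependents (band 0–14 + band 60+) = 656 + 2222 = 2878; working-age = 2685; ratio = 2878/2685 × 100 = 107.2

107.2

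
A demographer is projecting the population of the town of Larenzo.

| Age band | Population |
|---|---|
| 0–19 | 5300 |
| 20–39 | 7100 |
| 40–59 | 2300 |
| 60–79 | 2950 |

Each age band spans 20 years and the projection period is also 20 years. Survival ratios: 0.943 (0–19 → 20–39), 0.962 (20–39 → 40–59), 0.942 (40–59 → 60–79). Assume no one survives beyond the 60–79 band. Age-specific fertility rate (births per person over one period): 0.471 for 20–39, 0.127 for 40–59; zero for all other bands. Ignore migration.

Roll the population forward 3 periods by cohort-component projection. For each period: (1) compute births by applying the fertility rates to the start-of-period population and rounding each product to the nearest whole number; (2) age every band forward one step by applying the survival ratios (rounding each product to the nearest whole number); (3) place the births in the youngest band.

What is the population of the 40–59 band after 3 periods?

3299

Period 1.
Births: 7100 × 0.471 = 3344 ; 2300 × 0.127 = 292 → 3636
20–39: 5300 × 0.943 = 4998
40–59: 7100 × 0.962 = 6830
60–79: 2300 × 0.942 = 2167
→ [3636, 4998, 6830, 2167]
Period 2.
Births: 4998 × 0.471 = 2354 ; 6830 × 0.127 = 867 → 3221
20–39: 3636 × 0.943 = 3429
40–59: 4998 × 0.962 = 4808
60–79: 6830 × 0.942 = 6434
→ [3221, 3429, 4808, 6434]
Period 3.
Births: 3429 × 0.471 = 1615 ; 4808 × 0.127 = 611 → 2226
20–39: 3221 × 0.943 = 3037
40–59: 3429 × 0.962 = 3299
60–79: 4808 × 0.942 = 4529
→ [2226, 3037, 3299, 4529]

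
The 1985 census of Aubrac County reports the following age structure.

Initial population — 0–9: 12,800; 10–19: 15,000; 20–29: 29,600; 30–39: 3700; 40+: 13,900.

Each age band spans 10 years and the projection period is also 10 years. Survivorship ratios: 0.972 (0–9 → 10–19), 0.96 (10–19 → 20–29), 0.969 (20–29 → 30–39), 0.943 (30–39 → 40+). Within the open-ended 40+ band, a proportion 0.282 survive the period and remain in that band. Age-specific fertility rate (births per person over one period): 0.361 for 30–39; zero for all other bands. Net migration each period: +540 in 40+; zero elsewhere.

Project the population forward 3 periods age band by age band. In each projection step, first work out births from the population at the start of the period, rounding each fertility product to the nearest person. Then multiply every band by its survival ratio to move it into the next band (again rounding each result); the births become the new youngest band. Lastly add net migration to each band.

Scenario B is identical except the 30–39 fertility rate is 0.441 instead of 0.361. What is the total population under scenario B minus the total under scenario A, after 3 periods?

After projecting period 1:
Births: 3700 * 0.361 = 1336
10–19: 12800 * 0.972 = 12442
20–29: 15000 * 0.96 = 14400
30–39: 29600 * 0.969 = 28682
40+: 3700 * 0.943 + 13900 * 0.282 = 3489 + 3920 = 7409
Net migration: 40+ + 540 → 7949
Population now: 0–9=1336, 10–19=12442, 20–29=14400, 30–39=28682, 40+=7949
After projecting period 2:
Births: 28682 * 0.361 = 10354
10–19: 1336 * 0.972 = 1299
20–29: 12442 * 0.96 = 11944
30–39: 14400 * 0.969 = 13954
40+: 28682 * 0.943 + 7949 * 0.282 = 27047 + 2242 = 29289
Net migration: 40+ + 540 → 29829
Population now: 0–9=10354, 10–19=1299, 20–29=11944, 30–39=13954, 40+=29829
After projecting period 3:
Births: 13954 * 0.361 = 5037
10–19: 10354 * 0.972 = 10064
20–29: 1299 * 0.96 = 1247
30–39: 11944 * 0.969 = 11574
40+: 13954 * 0.943 + 29829 * 0.282 = 13159 + 8412 = 21571
Net migration: 40+ + 540 → 22111
Population now: 0–9=5037, 10–19=10064, 20–29=1247, 30–39=11574, 40+=22111
Scenario A total after 3 periods: 50033
Scenario B projection —
After projecting period 1:
Births: 3700 * 0.441 = 1632
10–19: 12800 * 0.972 = 12442
20–29: 15000 * 0.96 = 14400
30–39: 29600 * 0.969 = 28682
40+: 3700 * 0.943 + 13900 * 0.282 = 3489 + 3920 = 7409
Net migration: 40+ + 540 → 7949
Population now: 0–9=1632, 10–19=12442, 20–29=14400, 30–39=28682, 40+=7949
After projecting period 2:
Births: 28682 * 0.441 = 12649
10–19: 1632 * 0.972 = 1586
20–29: 12442 * 0.96 = 11944
30–39: 14400 * 0.969 = 13954
40+: 28682 * 0.943 + 7949 * 0.282 = 27047 + 2242 = 29289
Net migration: 40+ + 540 → 29829
Population now: 0–9=12649, 10–19=1586, 20–29=11944, 30–39=13954, 40+=29829
After projecting period 3:
Births: 13954 * 0.441 = 6154
10–19: 12649 * 0.972 = 12295
20–29: 1586 * 0.96 = 1523
30–39: 11944 * 0.969 = 11574
40+: 13954 * 0.943 + 29829 * 0.282 = 13159 + 8412 = 21571
Net migration: 40+ + 540 → 22111
Population now: 0–9=6154, 10–19=12295, 20–29=1523, 30–39=11574, 40+=22111
Scenario B total after 3 periods: 53657
Difference B − A = 53657 − 50033 = 3624

3624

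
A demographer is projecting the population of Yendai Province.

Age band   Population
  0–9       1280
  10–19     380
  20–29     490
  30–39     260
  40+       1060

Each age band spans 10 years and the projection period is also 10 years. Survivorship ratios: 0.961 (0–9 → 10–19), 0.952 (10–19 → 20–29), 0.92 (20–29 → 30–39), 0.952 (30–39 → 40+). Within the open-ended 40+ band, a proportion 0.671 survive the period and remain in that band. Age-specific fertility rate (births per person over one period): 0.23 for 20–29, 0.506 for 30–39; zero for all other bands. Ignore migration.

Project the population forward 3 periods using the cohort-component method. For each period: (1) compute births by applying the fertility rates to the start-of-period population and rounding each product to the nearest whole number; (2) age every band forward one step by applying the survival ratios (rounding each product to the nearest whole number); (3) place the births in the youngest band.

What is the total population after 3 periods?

Let band 1 be 0–9 through band 5 = 40+.
Period 1.
Births: 490 × 0.23 = 113  |  260 × 0.506 = 132 → total 245
Band 2: 1280 × 0.961 = 1230
Band 3: 380 × 0.952 = 362
Band 4: 490 × 0.92 = 451
Band 5: 260 × 0.952 + 1060 × 0.671 = 248 + 711 = 959
End of period: [245, 1230, 362, 451, 959]
Period 2.
Births: 362 × 0.23 = 83  |  451 × 0.506 = 228 → total 311
Band 2: 245 × 0.961 = 235
Band 3: 1230 × 0.952 = 1171
Band 4: 362 × 0.92 = 333
Band 5: 451 × 0.952 + 959 × 0.671 = 429 + 643 = 1072
End of period: [311, 235, 1171, 333, 1072]
Period 3.
Births: 1171 × 0.23 = 269  |  333 × 0.506 = 168 → total 437
Band 2: 311 × 0.961 = 299
Band 3: 235 × 0.952 = 224
Band 4: 1171 × 0.92 = 1077
Band 5: 333 × 0.952 + 1072 × 0.671 = 317 + 719 = 1036
End of period: [437, 299, 224, 1077, 1036]
Total after period 3: 437 + 299 + 224 + 1077 + 1036 = 3073

3073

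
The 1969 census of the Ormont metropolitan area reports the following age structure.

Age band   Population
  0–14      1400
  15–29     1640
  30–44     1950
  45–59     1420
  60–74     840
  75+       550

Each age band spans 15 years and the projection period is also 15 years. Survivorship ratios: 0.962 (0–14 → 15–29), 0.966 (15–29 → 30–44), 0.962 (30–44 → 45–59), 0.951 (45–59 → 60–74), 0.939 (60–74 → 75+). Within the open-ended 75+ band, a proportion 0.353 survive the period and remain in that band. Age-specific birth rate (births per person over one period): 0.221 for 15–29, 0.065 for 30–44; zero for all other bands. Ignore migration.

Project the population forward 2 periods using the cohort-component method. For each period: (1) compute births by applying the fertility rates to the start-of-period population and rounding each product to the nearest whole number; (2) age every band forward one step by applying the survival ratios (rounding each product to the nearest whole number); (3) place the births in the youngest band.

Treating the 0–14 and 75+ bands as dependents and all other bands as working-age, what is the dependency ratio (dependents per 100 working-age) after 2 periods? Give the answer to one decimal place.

39.7

Period 1:
Births: 1640 * 0.221 = 362, 1950 * 0.065 = 127 → 489
15–29: 1400 * 0.962 = 1347
30–44: 1640 * 0.966 = 1584
45–59: 1950 * 0.962 = 1876
60–74: 1420 * 0.951 = 1350
75+: 840 * 0.939 + 550 * 0.353 = 789 + 194 = 983
End of period: [489, 1347, 1584, 1876, 1350, 983]
Period 2:
Births: 1347 * 0.221 = 298, 1584 * 0.065 = 103 → 401
15–29: 489 * 0.962 = 470
30–44: 1347 * 0.966 = 1301
45–59: 1584 * 0.962 = 1524
60–74: 1876 * 0.951 = 1784
75+: 1350 * 0.939 + 983 * 0.353 = 1268 + 347 = 1615
End of period: [401, 470, 1301, 1524, 1784, 1615]
Dependents (band 0–14 + band 75+) = 401 + 1615 = 2016; working-age = 5079; ratio = 2016/5079 × 100 = 39.7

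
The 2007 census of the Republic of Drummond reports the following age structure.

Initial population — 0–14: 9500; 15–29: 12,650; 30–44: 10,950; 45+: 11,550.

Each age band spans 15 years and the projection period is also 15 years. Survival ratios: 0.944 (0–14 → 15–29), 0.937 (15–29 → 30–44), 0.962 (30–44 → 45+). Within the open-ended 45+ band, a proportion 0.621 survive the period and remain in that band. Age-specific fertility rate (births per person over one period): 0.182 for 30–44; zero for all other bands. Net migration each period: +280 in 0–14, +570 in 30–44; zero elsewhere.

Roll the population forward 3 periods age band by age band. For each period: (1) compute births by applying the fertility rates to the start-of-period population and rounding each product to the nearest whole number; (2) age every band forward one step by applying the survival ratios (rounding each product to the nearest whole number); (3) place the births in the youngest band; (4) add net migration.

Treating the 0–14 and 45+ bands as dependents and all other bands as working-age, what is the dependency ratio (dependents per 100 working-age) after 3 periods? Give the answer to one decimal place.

After projecting period 1:
Births: 10950 × 0.182 = 1993
15–29: 9500 × 0.944 = 8968
30–44: 12650 × 0.937 = 11853
45+: 10950 × 0.962 + 11550 × 0.621 = 10534 + 7173 = 17707
Net migration: 0–14 + 280 → 2273; 30–44 + 570 → 12423
Population now: 0–14=2273, 15–29=8968, 30–44=12423, 45+=17707
After projecting period 2:
Births: 12423 × 0.182 = 2261
15–29: 2273 × 0.944 = 2146
30–44: 8968 × 0.937 = 8403
45+: 12423 × 0.962 + 17707 × 0.621 = 11951 + 10996 = 22947
Net migration: 0–14 + 280 → 2541; 30–44 + 570 → 8973
Population now: 0–14=2541, 15–29=2146, 30–44=8973, 45+=22947
After projecting period 3:
Births: 8973 × 0.182 = 1633
15–29: 2541 × 0.944 = 2399
30–44: 2146 × 0.937 = 2011
45+: 8973 × 0.962 + 22947 × 0.621 = 8632 + 14250 = 22882
Net migration: 0–14 + 280 → 1913; 30–44 + 570 → 2581
Population now: 0–14=1913, 15–29=2399, 30–44=2581, 45+=22882
Dependents (band 0–14 + band 45+) = 1913 + 22882 = 24795; working-age = 4980; ratio = 24795/4980 × 100 = 497.9

497.9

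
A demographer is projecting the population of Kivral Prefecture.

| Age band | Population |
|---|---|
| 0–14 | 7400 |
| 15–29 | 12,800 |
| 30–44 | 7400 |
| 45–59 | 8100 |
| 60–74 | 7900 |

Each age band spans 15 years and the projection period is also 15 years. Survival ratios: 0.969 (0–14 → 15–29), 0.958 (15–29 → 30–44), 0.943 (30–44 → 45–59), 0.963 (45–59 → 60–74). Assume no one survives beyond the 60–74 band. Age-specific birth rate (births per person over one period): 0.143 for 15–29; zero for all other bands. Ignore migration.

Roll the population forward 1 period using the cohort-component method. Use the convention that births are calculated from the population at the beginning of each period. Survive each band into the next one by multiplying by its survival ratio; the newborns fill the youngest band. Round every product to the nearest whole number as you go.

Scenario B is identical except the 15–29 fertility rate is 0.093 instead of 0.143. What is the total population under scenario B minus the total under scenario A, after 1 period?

(Groups numbered youngest = 1 to oldest = 5.)
Period 1:
Births: 12800 * 0.143 = 1830
Group 2: 7400 * 0.969 = 7171
Group 3: 12800 * 0.958 = 12262
Group 4: 7400 * 0.943 = 6978
Group 5: 8100 * 0.963 = 7800
Population now: 0–14=1830, 15–29=7171, 30–44=12262, 45–59=6978, 60–74=7800
Scenario A total after 1 period: 36041
Scenario B projection —
Period 1:
Births: 12800 * 0.093 = 1190
Group 2: 7400 * 0.969 = 7171
Group 3: 12800 * 0.958 = 12262
Group 4: 7400 * 0.943 = 6978
Group 5: 8100 * 0.963 = 7800
Population now: 0–14=1190, 15–29=7171, 30–44=12262, 45–59=6978, 60–74=7800
Scenario B total after 1 period: 35401
Difference B − A = 35401 − 36041 = -640

-640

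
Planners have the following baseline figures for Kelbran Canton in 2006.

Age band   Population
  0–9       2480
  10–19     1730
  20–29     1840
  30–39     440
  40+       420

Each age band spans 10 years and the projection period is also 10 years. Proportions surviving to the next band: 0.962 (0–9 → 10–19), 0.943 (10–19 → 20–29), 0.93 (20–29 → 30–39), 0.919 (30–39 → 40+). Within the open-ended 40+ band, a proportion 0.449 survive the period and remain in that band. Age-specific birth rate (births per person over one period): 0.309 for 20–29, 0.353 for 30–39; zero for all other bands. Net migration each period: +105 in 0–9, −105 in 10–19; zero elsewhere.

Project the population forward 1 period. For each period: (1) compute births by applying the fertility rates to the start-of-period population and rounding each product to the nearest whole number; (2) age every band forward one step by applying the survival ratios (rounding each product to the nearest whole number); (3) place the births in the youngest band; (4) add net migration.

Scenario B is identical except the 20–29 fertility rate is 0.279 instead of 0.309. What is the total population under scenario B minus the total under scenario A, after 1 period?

-56

Numbering the groups 1..5 from youngest to oldest:
After projecting period 1:
Births: 1840 × 0.309 = 569 ; 440 × 0.353 = 155 → 724
Group 2: 2480 × 0.962 = 2386
Group 3: 1730 × 0.943 = 1631
Group 4: 1840 × 0.93 = 1711
Group 5: 440 × 0.919 + 420 × 0.449 = 404 + 189 = 593
Net migration: Group 1 + 105 → 829; Group 2 − 105 → 2281
Giving 829 / 2281 / 1631 / 1711 / 593.
Scenario A total after 1 period: 7045
Scenario B projection —
After projecting period 1:
Births: 1840 × 0.279 = 513 ; 440 × 0.353 = 155 → 668
Group 2: 2480 × 0.962 = 2386
Group 3: 1730 × 0.943 = 1631
Group 4: 1840 × 0.93 = 1711
Group 5: 440 × 0.919 + 420 × 0.449 = 404 + 189 = 593
Net migration: Group 1 + 105 → 773; Group 2 − 105 → 2281
Giving 773 / 2281 / 1631 / 1711 / 593.
Scenario B total after 1 period: 6989
Difference B − A = 6989 − 7045 = -56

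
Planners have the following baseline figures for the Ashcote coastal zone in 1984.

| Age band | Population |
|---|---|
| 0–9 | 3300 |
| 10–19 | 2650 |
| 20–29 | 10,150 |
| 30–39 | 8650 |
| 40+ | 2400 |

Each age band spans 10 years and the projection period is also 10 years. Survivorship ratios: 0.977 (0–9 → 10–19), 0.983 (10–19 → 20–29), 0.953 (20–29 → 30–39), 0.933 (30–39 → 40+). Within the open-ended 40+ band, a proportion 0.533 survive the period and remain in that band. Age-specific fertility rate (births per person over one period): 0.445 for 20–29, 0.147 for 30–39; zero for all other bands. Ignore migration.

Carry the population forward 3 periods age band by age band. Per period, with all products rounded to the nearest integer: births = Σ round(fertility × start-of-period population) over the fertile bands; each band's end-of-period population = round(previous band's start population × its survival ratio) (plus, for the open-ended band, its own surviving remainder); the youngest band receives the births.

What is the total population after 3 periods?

22660

After projecting period 1:
Births: 10150 * 0.445 = 4517, 8650 * 0.147 = 1272 → 5789
10–19: 3300 * 0.977 = 3224
20–29: 2650 * 0.983 = 2605
30–39: 10150 * 0.953 = 9673
40+: 8650 * 0.933 + 2400 * 0.533 = 8070 + 1279 = 9349
End of period: [5789, 3224, 2605, 9673, 9349]
After projecting period 2:
Births: 2605 * 0.445 = 1159, 9673 * 0.147 = 1422 → 2581
10–19: 5789 * 0.977 = 5656
20–29: 3224 * 0.983 = 3169
30–39: 2605 * 0.953 = 2483
40+: 9673 * 0.933 + 9349 * 0.533 = 9025 + 4983 = 14008
End of period: [2581, 5656, 3169, 2483, 14008]
After projecting period 3:
Births: 3169 * 0.445 = 1410, 2483 * 0.147 = 365 → 1775
10–19: 2581 * 0.977 = 2522
20–29: 5656 * 0.983 = 5560
30–39: 3169 * 0.953 = 3020
40+: 2483 * 0.933 + 14008 * 0.533 = 2317 + 7466 = 9783
End of period: [1775, 2522, 5560, 3020, 9783]
Total after period 3: 1775 + 2522 + 5560 + 3020 + 9783 = 22660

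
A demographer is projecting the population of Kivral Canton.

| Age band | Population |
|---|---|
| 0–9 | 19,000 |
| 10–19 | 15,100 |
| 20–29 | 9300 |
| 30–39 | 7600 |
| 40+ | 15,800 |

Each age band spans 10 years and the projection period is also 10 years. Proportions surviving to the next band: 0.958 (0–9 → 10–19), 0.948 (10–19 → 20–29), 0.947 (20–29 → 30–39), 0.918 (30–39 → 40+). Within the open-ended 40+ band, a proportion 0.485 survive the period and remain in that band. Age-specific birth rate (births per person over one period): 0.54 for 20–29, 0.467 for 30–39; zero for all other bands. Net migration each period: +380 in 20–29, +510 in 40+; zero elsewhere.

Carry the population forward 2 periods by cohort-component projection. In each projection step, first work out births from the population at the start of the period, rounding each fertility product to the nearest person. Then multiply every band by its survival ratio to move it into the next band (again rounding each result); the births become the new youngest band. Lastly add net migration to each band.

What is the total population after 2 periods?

67753

(Groups numbered youngest = 1 to oldest = 5.)
— Period 1 —
Births: 9300 * 0.54 = 5022 ; 7600 * 0.467 = 3549 — total 8571
Group 2: 19000 * 0.958 = 18202
Group 3: 15100 * 0.948 = 14315
Group 4: 9300 * 0.947 = 8807
Group 5: 7600 * 0.918 + 15800 * 0.485 = 6977 + 7663 = 14640
Net migration: Group 3 + 380 → 14695; Group 5 + 510 → 15150
Giving 8571 / 18202 / 14695 / 8807 / 15150.
— Period 2 —
Births: 14695 * 0.54 = 7935 ; 8807 * 0.467 = 4113 — total 12048
Group 2: 8571 * 0.958 = 8211
Group 3: 18202 * 0.948 = 17255
Group 4: 14695 * 0.947 = 13916
Group 5: 8807 * 0.918 + 15150 * 0.485 = 8085 + 7348 = 15433
Net migration: Group 3 + 380 → 17635; Group 5 + 510 → 15943
Giving 12048 / 8211 / 17635 / 13916 / 15943.
Total after period 2: 12048 + 8211 + 17635 + 13916 + 15943 = 67753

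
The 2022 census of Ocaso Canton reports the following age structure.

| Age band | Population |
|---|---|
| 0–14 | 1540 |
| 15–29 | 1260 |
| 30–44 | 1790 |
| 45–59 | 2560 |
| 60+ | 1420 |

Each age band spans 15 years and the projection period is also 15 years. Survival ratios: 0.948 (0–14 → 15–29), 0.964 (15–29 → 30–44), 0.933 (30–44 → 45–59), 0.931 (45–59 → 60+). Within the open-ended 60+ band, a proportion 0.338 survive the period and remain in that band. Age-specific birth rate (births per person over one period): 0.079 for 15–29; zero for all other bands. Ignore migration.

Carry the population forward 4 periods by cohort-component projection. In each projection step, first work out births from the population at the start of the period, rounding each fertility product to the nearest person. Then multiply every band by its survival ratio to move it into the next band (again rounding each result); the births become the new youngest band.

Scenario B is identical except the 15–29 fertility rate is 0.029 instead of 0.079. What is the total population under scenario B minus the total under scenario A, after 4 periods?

Numbering the groups 1..5 from youngest to oldest:
Period 1.
Births: 1260 × 0.079 = 100
Group 2: 1540 × 0.948 = 1460
Group 3: 1260 × 0.964 = 1215
Group 4: 1790 × 0.933 = 1670
Group 5: 2560 × 0.931 + 1420 × 0.338 = 2383 + 480 = 2863
Population now: 0–14=100, 15–29=1460, 30–44=1215, 45–59=1670, 60+=2863
Period 2.
Births: 1460 × 0.079 = 115
Group 2: 100 × 0.948 = 95
Group 3: 1460 × 0.964 = 1407
Group 4: 1215 × 0.933 = 1134
Group 5: 1670 × 0.931 + 2863 × 0.338 = 1555 + 968 = 2523
Population now: 0–14=115, 15–29=95, 30–44=1407, 45–59=1134, 60+=2523
Period 3.
Births: 95 × 0.079 = 8
Group 2: 115 × 0.948 = 109
Group 3: 95 × 0.964 = 92
Group 4: 1407 × 0.933 = 1313
Group 5: 1134 × 0.931 + 2523 × 0.338 = 1056 + 853 = 1909
Population now: 0–14=8, 15–29=109, 30–44=92, 45–59=1313, 60+=1909
Period 4.
Births: 109 × 0.079 = 9
Group 2: 8 × 0.948 = 8
Group 3: 109 × 0.964 = 105
Group 4: 92 × 0.933 = 86
Group 5: 1313 × 0.931 + 1909 × 0.338 = 1222 + 645 = 1867
Population now: 0–14=9, 15–29=8, 30–44=105, 45–59=86, 60+=1867
Scenario A total after 4 periods: 2075
Scenario B projection —
Period 1.
Births: 1260 × 0.029 = 37
Group 2: 1540 × 0.948 = 1460
Group 3: 1260 × 0.964 = 1215
Group 4: 1790 × 0.933 = 1670
Group 5: 2560 × 0.931 + 1420 × 0.338 = 2383 + 480 = 2863
Population now: 0–14=37, 15–29=1460, 30–44=1215, 45–59=1670, 60+=2863
Period 2.
Births: 1460 × 0.029 = 42
Group 2: 37 × 0.948 = 35
Group 3: 1460 × 0.964 = 1407
Group 4: 1215 × 0.933 = 1134
Group 5: 1670 × 0.931 + 2863 × 0.338 = 1555 + 968 = 2523
Population now: 0–14=42, 15–29=35, 30–44=1407, 45–59=1134, 60+=2523
Period 3.
Births: 35 × 0.029 = 1
Group 2: 42 × 0.948 = 40
Group 3: 35 × 0.964 = 34
Group 4: 1407 × 0.933 = 1313
Group 5: 1134 × 0.931 + 2523 × 0.338 = 1056 + 853 = 1909
Population now: 0–14=1, 15–29=40, 30–44=34, 45–59=1313, 60+=1909
Period 4.
Births: 40 × 0.029 = 1
Group 2: 1 × 0.948 = 1
Group 3: 40 × 0.964 = 39
Group 4: 34 × 0.933 = 32
Group 5: 1313 × 0.931 + 1909 × 0.338 = 1222 + 645 = 1867
Population now: 0–14=1, 15–29=1, 30–44=39, 45–59=32, 60+=1867
Scenario B total after 4 periods: 1940
Difference B − A = 1940 − 2075 = -135

-135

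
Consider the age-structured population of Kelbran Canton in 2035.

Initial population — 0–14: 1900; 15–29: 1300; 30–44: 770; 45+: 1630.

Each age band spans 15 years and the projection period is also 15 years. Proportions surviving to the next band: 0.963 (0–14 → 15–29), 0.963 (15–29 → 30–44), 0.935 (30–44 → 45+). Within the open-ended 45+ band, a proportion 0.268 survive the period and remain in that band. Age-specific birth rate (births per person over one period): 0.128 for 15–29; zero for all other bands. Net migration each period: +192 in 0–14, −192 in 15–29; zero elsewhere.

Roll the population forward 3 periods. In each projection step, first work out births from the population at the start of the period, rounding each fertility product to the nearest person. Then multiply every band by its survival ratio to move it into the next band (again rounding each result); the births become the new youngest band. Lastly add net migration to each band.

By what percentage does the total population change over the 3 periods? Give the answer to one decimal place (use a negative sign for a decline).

Numbering the groups 1..4 from youngest to oldest:
After projecting period 1:
Births: 1300 × 0.128 = 166
Group 2: 1900 × 0.963 = 1830
Group 3: 1300 × 0.963 = 1252
Group 4: 770 × 0.935 + 1630 × 0.268 = 720 + 437 = 1157
Net migration: Group 1 + 192 → 358; Group 2 − 192 → 1638
Giving 358 / 1638 / 1252 / 1157.
After projecting period 2:
Births: 1638 × 0.128 = 210
Group 2: 358 × 0.963 = 345
Group 3: 1638 × 0.963 = 1577
Group 4: 1252 × 0.935 + 1157 × 0.268 = 1171 + 310 = 1481
Net migration: Group 1 + 192 → 402; Group 2 − 192 → 153
Giving 402 / 153 / 1577 / 1481.
After projecting period 3:
Births: 153 × 0.128 = 20
Group 2: 402 × 0.963 = 387
Group 3: 153 × 0.963 = 147
Group 4: 1577 × 0.935 + 1481 × 0.268 = 1474 + 397 = 1871
Net migration: Group 1 + 192 → 212; Group 2 − 192 → 195
Giving 212 / 195 / 147 / 1871.
Total: 5600 → 2425; change = -3175; percentage change = -56.7%

-56.7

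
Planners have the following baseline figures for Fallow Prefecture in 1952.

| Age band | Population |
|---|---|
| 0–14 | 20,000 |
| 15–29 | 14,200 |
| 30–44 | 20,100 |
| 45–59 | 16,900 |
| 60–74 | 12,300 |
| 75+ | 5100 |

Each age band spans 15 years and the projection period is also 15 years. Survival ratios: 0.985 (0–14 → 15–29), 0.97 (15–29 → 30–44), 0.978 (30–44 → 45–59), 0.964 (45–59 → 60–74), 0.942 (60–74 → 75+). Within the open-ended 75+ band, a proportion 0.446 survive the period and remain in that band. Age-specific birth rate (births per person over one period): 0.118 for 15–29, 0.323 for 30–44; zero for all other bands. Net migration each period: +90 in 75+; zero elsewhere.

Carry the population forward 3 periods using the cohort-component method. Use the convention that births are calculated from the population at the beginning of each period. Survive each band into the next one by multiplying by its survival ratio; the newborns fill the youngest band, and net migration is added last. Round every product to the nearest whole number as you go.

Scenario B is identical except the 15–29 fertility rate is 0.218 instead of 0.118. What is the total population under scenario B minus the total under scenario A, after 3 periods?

Let group 1 be 0–14 through group 6 = 75+.
Period 1:
Births: 14200 × 0.118 = 1676 ; 20100 × 0.323 = 6492 ⇒ total 8168
Group 2: 20000 × 0.985 = 19700
Group 3: 14200 × 0.97 = 13774
Group 4: 20100 × 0.978 = 19658
Group 5: 16900 × 0.964 = 16292
Group 6: 12300 × 0.942 + 5100 × 0.446 = 11587 + 2275 = 13862
Net migration: Group 6 + 90 → 13952
Population now: 0–14=8168, 15–29=19700, 30–44=13774, 45–59=19658, 60–74=16292, 75+=13952
Period 2:
Births: 19700 × 0.118 = 2325 ; 13774 × 0.323 = 4449 ⇒ total 6774
Group 2: 8168 × 0.985 = 8045
Group 3: 19700 × 0.97 = 19109
Group 4: 13774 × 0.978 = 13471
Group 5: 19658 × 0.964 = 18950
Group 6: 16292 × 0.942 + 13952 × 0.446 = 15347 + 6223 = 21570
Net migration: Group 6 + 90 → 21660
Population now: 0–14=6774, 15–29=8045, 30–44=19109, 45–59=13471, 60–74=18950, 75+=21660
Period 3:
Births: 8045 × 0.118 = 949 ; 19109 × 0.323 = 6172 ⇒ total 7121
Group 2: 6774 × 0.985 = 6672
Group 3: 8045 × 0.97 = 7804
Group 4: 19109 × 0.978 = 18689
Group 5: 13471 × 0.964 = 12986
Group 6: 18950 × 0.942 + 21660 × 0.446 = 17851 + 9660 = 27511
Net migration: Group 6 + 90 → 27601
Population now: 0–14=7121, 15–29=6672, 30–44=7804, 45–59=18689, 60–74=12986, 75+=27601
Scenario A total after 3 periods: 80873
Scenario B projection —
Period 1:
Births: 14200 × 0.218 = 3096 ; 20100 × 0.323 = 6492 ⇒ total 9588
Group 2: 20000 × 0.985 = 19700
Group 3: 14200 × 0.97 = 13774
Group 4: 20100 × 0.978 = 19658
Group 5: 16900 × 0.964 = 16292
Group 6: 12300 × 0.942 + 5100 × 0.446 = 11587 + 2275 = 13862
Net migration: Group 6 + 90 → 13952
Population now: 0–14=9588, 15–29=19700, 30–44=13774, 45–59=19658, 60–74=16292, 75+=13952
Period 2:
Births: 19700 × 0.218 = 4295 ; 13774 × 0.323 = 4449 ⇒ total 8744
Group 2: 9588 × 0.985 = 9444
Group 3: 19700 × 0.97 = 19109
Group 4: 13774 × 0.978 = 13471
Group 5: 19658 × 0.964 = 18950
Group 6: 16292 × 0.942 + 13952 × 0.446 = 15347 + 6223 = 21570
Net migration: Group 6 + 90 → 21660
Population now: 0–14=8744, 15–29=9444, 30–44=19109, 45–59=13471, 60–74=18950, 75+=21660
Period 3:
Births: 9444 × 0.218 = 2059 ; 19109 × 0.323 = 6172 ⇒ total 8231
Group 2: 8744 × 0.985 = 8613
Group 3: 9444 × 0.97 = 9161
Group 4: 19109 × 0.978 = 18689
Group 5: 13471 × 0.964 = 12986
Group 6: 18950 × 0.942 + 21660 × 0.446 = 17851 + 9660 = 27511
Net migration: Group 6 + 90 → 27601
Population now: 0–14=8231, 15–29=8613, 30–44=9161, 45–59=18689, 60–74=12986, 75+=27601
Scenario B total after 3 periods: 85281
Difference B − A = 85281 − 80873 = 4408

4408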